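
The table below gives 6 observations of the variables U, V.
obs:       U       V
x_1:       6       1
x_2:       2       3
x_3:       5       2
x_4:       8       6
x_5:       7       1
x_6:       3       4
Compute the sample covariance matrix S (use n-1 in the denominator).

Step 1 — column means:
  mean(U) = (6 + 2 + 5 + 8 + 7 + 3) / 6 = 31/6 = 5.1667
  mean(V) = (1 + 3 + 2 + 6 + 1 + 4) / 6 = 17/6 = 2.8333

Step 2 — sample covariance S[i,j] = (1/(n-1)) · Σ_k (x_{k,i} - mean_i) · (x_{k,j} - mean_j), with n-1 = 5.
  S[U,U] = ((0.8333)·(0.8333) + (-3.1667)·(-3.1667) + (-0.1667)·(-0.1667) + (2.8333)·(2.8333) + (1.8333)·(1.8333) + (-2.1667)·(-2.1667)) / 5 = 26.8333/5 = 5.3667
  S[U,V] = ((0.8333)·(-1.8333) + (-3.1667)·(0.1667) + (-0.1667)·(-0.8333) + (2.8333)·(3.1667) + (1.8333)·(-1.8333) + (-2.1667)·(1.1667)) / 5 = 1.1667/5 = 0.2333
  S[V,V] = ((-1.8333)·(-1.8333) + (0.1667)·(0.1667) + (-0.8333)·(-0.8333) + (3.1667)·(3.1667) + (-1.8333)·(-1.8333) + (1.1667)·(1.1667)) / 5 = 18.8333/5 = 3.7667

S is symmetric (S[j,i] = S[i,j]). Assembling:

S = [[5.3667, 0.2333],
 [0.2333, 3.7667]]


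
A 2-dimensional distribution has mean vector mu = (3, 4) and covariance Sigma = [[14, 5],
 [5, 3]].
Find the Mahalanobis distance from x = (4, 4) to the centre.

Step 1 — centre the observation: (x - mu) = (1, 0).

Step 2 — invert Sigma. det(Sigma) = 14·3 - (5)² = 17.
  Sigma^{-1} = (1/det) · [[d, -b], [-b, a]] = [[0.1765, -0.2941],
 [-0.2941, 0.8235]].

Step 3 — form the quadratic (x - mu)^T · Sigma^{-1} · (x - mu):
  Sigma^{-1} · (x - mu) = (0.1765, -0.2941).
  (x - mu)^T · [Sigma^{-1} · (x - mu)] = (1)·(0.1765) + (0)·(-0.2941) = 0.1765.

Step 4 — take square root: d = √(0.1765) ≈ 0.4201.

d(x, mu) = √(0.1765) ≈ 0.4201


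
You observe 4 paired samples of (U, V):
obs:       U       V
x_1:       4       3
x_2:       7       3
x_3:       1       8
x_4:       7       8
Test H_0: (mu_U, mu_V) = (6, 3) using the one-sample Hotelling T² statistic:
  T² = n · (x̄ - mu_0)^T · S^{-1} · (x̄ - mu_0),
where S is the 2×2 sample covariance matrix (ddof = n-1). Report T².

Step 1 — sample mean vector:
  mean(U) = (4 + 7 + 1 + 7) / 4 = 19/4 = 4.75
  mean(V) = (3 + 3 + 8 + 8) / 4 = 22/4 = 5.5
  x̄ = (4.75, 5.5),  deviation x̄ - mu_0 = (4.75, 5.5) - (6, 3) = (-1.25, 2.5).

Step 2 — sample covariance matrix, S[i,j] = (1/(n-1)) · Σ_k (x_{k,i} - mean_i) · (x_{k,j} - mean_j), divisor n-1 = 3:
  S[U,U] = ((-0.75)·(-0.75) + (2.25)·(2.25) + (-3.75)·(-3.75) + (2.25)·(2.25)) / 3 = 24.75/3 = 8.25
  S[U,V] = ((-0.75)·(-2.5) + (2.25)·(-2.5) + (-3.75)·(2.5) + (2.25)·(2.5)) / 3 = -7.5/3 = -2.5
  S[V,V] = ((-2.5)·(-2.5) + (-2.5)·(-2.5) + (2.5)·(2.5) + (2.5)·(2.5)) / 3 = 25/3 = 8.3333
  S = [[8.25, -2.5],
 [-2.5, 8.3333]].

Step 3 — invert S. det(S) = 8.25·8.3333 - (-2.5)² = 62.5.
  S^{-1} = (1/det) · [[d, -b], [-b, a]] = [[0.1333, 0.04],
 [0.04, 0.132]].

Step 4 — quadratic form (x̄ - mu_0)^T · S^{-1} · (x̄ - mu_0):
  S^{-1} · (x̄ - mu_0) = (-0.0667, 0.28),
  (x̄ - mu_0)^T · [...] = (-1.25)·(-0.0667) + (2.5)·(0.28) = 0.7833.

Step 5 — scale by n: T² = 4 · 0.7833 = 3.1333.

T² ≈ 3.1333


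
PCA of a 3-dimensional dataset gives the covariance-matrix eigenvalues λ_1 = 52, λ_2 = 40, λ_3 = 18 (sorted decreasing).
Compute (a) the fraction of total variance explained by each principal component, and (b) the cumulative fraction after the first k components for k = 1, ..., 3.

Step 1 — total variance = trace(Sigma) = Σ λ_i = 52 + 40 + 18 = 110.

Step 2 — fraction explained by component i = λ_i / Σ λ:
  PC1: 52/110 = 0.4727
  PC2: 40/110 = 0.3636
  PC3: 18/110 = 0.1636

Step 3 — cumulative fraction after k components = (λ_1 + ... + λ_k) / Σ λ:
  k = 1: 52/110 = 0.4727
  k = 2: (52 + 40)/110 = 92/110 = 0.8364
  k = 3: (52 + 40 + 18)/110 = 110/110 = 1

Summary (fraction, with percent):

explained: PC1 0.4727 (47.27%), PC2 0.3636 (36.36%), PC3 0.1636 (16.36%);  cumulative: 0.4727, 0.8364, 1


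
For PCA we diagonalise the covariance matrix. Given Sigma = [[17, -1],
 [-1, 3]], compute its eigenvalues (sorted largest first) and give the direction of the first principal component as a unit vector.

Step 1 — characteristic polynomial of 2×2 Sigma:
  det(Sigma - λI) = λ² - trace · λ + det = 0.
  trace = 17 + 3 = 20, det = 17·3 - (-1)² = 50.
Step 2 — discriminant:
  Δ = trace² - 4·det = 400 - 200 = 200.
Step 3 — eigenvalues:
  λ = (trace ± √Δ)/2 = (20 ± 14.1421)/2,
  λ_1 = 17.0711,  λ_2 = 2.9289.

Step 4 — unit eigenvector for λ_1: solve (Sigma - λ_1 I)v = 0. First row:
  (17 - 17.0711)·v_x + (-1)·v_y = 0, i.e. (-0.0711)·v_x + (-1)·v_y = 0,
  so v ∝ (b, λ_1 - a) = (-1, 0.0711); multiply by -1 so the first entry is positive: u = (1, -0.0711).
  ||u|| = √((1)² + (-0.0711)²) = √(1.0051) ≈ 1.0025,
  v_1 = u/||u|| ≈ (0.9975, -0.0709) (||v_1|| = 1).

λ_1 = 17.0711,  λ_2 = 2.9289;  v_1 ≈ (0.9975, -0.0709)


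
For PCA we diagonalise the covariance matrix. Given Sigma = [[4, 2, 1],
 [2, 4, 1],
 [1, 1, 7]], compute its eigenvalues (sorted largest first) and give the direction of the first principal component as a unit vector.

Step 1 — characteristic polynomial p(λ) = det(λI - Sigma) = λ³ - tr·λ² + c_1·λ - det, where tr = trace, c_1 = sum of the principal 2×2 minors, det = det(Sigma):
  tr = 4 + 4 + 7 = 15,
  c_1 = (4·4 - (2)²) + (4·7 - (1)²) + (4·7 - (1)²) = 12 + 27 + 27 = 66,
  det = 4·(4·7 - (1)²) - (2)·((2)·7 - (1)·(1)) + (1)·((2)·(1) - 4·(1)) = 4·(27) - (2)·(13) + (1)·(-2) = 80.
  So p(λ) = λ³ - 15λ² + 66λ - 80.
Step 2 — look for an integer root (rational root theorem: any rational root is an integer divisor of 80). Testing λ = 2:
  p(2) = 8 - 60 + 132 - 80 = 0  ✓
  Dividing out (λ - 2): p(λ) = (λ - 2)(λ² - 13λ + 40).
Step 3 — remaining eigenvalues from the quadratic λ² - 13λ + 40 = 0:
  Δ = 13² - 4·40 = 169 - 160 = 9,  λ = (13 ± √9)/2 = (13 ± 3)/2 = 8 or 5.
  Sorted: λ_1 = 8,  λ_2 = 5,  λ_3 = 2  (check: sum = 15 = tr ✓).

Step 4 — unit eigenvector for λ_1 = 8: v spans the null space of (Sigma - λ_1 I), whose rows are
  r_1 = (-4, 2, 1),  r_2 = (2, -4, 1),  r_3 = (1, 1, -1).
  v is orthogonal to every row, so take v ∝ r_1 × r_2 = ((2)·(1) - (1)·(-4), (1)·(2) - (-4)·(1), (-4)·(-4) - (2)·(2)) = (6, 6, 12).
  Rescale (divide by 6): u = (1, 1, 2).
  ||u|| = √((1)² + (1)² + (2)²) = √(6) ≈ 2.4495,  v_1 = u/||u|| ≈ (0.4082, 0.4082, 0.8165) (||v_1|| = 1).

λ_1 = 8,  λ_2 = 5,  λ_3 = 2;  v_1 ≈ (0.4082, 0.4082, 0.8165)


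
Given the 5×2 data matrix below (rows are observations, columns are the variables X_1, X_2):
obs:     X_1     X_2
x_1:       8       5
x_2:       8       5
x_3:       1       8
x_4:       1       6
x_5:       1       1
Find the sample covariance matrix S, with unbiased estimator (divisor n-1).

Step 1 — column means:
  mean(X_1) = (8 + 8 + 1 + 1 + 1) / 5 = 19/5 = 3.8
  mean(X_2) = (5 + 5 + 8 + 6 + 1) / 5 = 25/5 = 5

Step 2 — sample covariance S[i,j] = (1/(n-1)) · Σ_k (x_{k,i} - mean_i) · (x_{k,j} - mean_j), with n-1 = 4.
  S[X_1,X_1] = ((4.2)·(4.2) + (4.2)·(4.2) + (-2.8)·(-2.8) + (-2.8)·(-2.8) + (-2.8)·(-2.8)) / 4 = 58.8/4 = 14.7
  S[X_1,X_2] = ((4.2)·(0) + (4.2)·(0) + (-2.8)·(3) + (-2.8)·(1) + (-2.8)·(-4)) / 4 = 0/4 = 0
  S[X_2,X_2] = ((0)·(0) + (0)·(0) + (3)·(3) + (1)·(1) + (-4)·(-4)) / 4 = 26/4 = 6.5

S is symmetric (S[j,i] = S[i,j]). Assembling:

S = [[14.7, 0],
 [0, 6.5]]


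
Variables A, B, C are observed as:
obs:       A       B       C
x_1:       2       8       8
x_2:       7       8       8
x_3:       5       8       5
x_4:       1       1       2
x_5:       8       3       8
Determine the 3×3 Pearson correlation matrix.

Step 1 — column means:
  mean(A) = (2 + 7 + 5 + 1 + 8) / 5 = 23/5 = 4.6
  mean(B) = (8 + 8 + 8 + 1 + 3) / 5 = 28/5 = 5.6
  mean(C) = (8 + 8 + 5 + 2 + 8) / 5 = 31/5 = 6.2

Step 2 — sample variances and covariances s[i,j] = (1/(n-1)) · Σ_k (x_{k,i} - mean_i) · (x_{k,j} - mean_j), with n-1 = 4:
  s[A,A] = ((-2.6)·(-2.6) + (2.4)·(2.4) + (0.4)·(0.4) + (-3.6)·(-3.6) + (3.4)·(3.4)) / 4 = 37.2/4 = 9.3
  s[A,B] = ((-2.6)·(2.4) + (2.4)·(2.4) + (0.4)·(2.4) + (-3.6)·(-4.6) + (3.4)·(-2.6)) / 4 = 8.2/4 = 2.05
  s[A,C] = ((-2.6)·(1.8) + (2.4)·(1.8) + (0.4)·(-1.2) + (-3.6)·(-4.2) + (3.4)·(1.8)) / 4 = 20.4/4 = 5.1
  s[B,B] = ((2.4)·(2.4) + (2.4)·(2.4) + (2.4)·(2.4) + (-4.6)·(-4.6) + (-2.6)·(-2.6)) / 4 = 45.2/4 = 11.3
  s[B,C] = ((2.4)·(1.8) + (2.4)·(1.8) + (2.4)·(-1.2) + (-4.6)·(-4.2) + (-2.6)·(1.8)) / 4 = 20.4/4 = 5.1
  s[C,C] = ((1.8)·(1.8) + (1.8)·(1.8) + (-1.2)·(-1.2) + (-4.2)·(-4.2) + (1.8)·(1.8)) / 4 = 28.8/4 = 7.2
  Sample standard deviations s_i = √(s[i,i]):
  s(A) = √(9.3) = 3.0496
  s(B) = √(11.3) = 3.3615
  s(C) = √(7.2) = 2.6833

Step 3 — r_{ij} = s_{ij} / (s_i · s_j):
  r[A,A] = 1 (diagonal).
  r[A,B] = 2.05 / (3.0496 · 3.3615) = 2.05 / 10.2513 = 0.2
  r[A,C] = 5.1 / (3.0496 · 2.6833) = 5.1 / 8.1829 = 0.6233
  r[B,B] = 1 (diagonal).
  r[B,C] = 5.1 / (3.3615 · 2.6833) = 5.1 / 9.02 = 0.5654
  r[C,C] = 1 (diagonal).

R is symmetric with unit diagonal. Assembling:

R = [[1, 0.2, 0.6233],
 [0.2, 1, 0.5654],
 [0.6233, 0.5654, 1]]


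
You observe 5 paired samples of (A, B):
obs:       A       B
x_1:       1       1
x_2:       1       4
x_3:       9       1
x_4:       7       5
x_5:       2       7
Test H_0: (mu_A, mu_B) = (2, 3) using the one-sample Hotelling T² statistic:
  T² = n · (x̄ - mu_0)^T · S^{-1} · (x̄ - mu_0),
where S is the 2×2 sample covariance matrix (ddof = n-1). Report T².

Step 1 — sample mean vector:
  mean(A) = (1 + 1 + 9 + 7 + 2) / 5 = 20/5 = 4
  mean(B) = (1 + 4 + 1 + 5 + 7) / 5 = 18/5 = 3.6
  x̄ = (4, 3.6),  deviation x̄ - mu_0 = (4, 3.6) - (2, 3) = (2, 0.6).

Step 2 — sample covariance matrix, S[i,j] = (1/(n-1)) · Σ_k (x_{k,i} - mean_i) · (x_{k,j} - mean_j), divisor n-1 = 4:
  S[A,A] = ((-3)·(-3) + (-3)·(-3) + (5)·(5) + (3)·(3) + (-2)·(-2)) / 4 = 56/4 = 14
  S[A,B] = ((-3)·(-2.6) + (-3)·(0.4) + (5)·(-2.6) + (3)·(1.4) + (-2)·(3.4)) / 4 = -9/4 = -2.25
  S[B,B] = ((-2.6)·(-2.6) + (0.4)·(0.4) + (-2.6)·(-2.6) + (1.4)·(1.4) + (3.4)·(3.4)) / 4 = 27.2/4 = 6.8
  S = [[14, -2.25],
 [-2.25, 6.8]].

Step 3 — invert S. det(S) = 14·6.8 - (-2.25)² = 90.1375.
  S^{-1} = (1/det) · [[d, -b], [-b, a]] = [[0.0754, 0.025],
 [0.025, 0.1553]].

Step 4 — quadratic form (x̄ - mu_0)^T · S^{-1} · (x̄ - mu_0):
  S^{-1} · (x̄ - mu_0) = (0.1659, 0.1431),
  (x̄ - mu_0)^T · [...] = (2)·(0.1659) + (0.6)·(0.1431) = 0.4176.

Step 5 — scale by n: T² = 5 · 0.4176 = 2.0879.

T² ≈ 2.0879


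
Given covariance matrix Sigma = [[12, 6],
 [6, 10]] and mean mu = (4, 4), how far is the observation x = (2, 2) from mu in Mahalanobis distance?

Step 1 — centre the observation: (x - mu) = (-2, -2).

Step 2 — invert Sigma. det(Sigma) = 12·10 - (6)² = 84.
  Sigma^{-1} = (1/det) · [[d, -b], [-b, a]] = [[0.119, -0.0714],
 [-0.0714, 0.1429]].

Step 3 — form the quadratic (x - mu)^T · Sigma^{-1} · (x - mu):
  Sigma^{-1} · (x - mu) = (-0.0952, -0.1429).
  (x - mu)^T · [Sigma^{-1} · (x - mu)] = (-2)·(-0.0952) + (-2)·(-0.1429) = 0.4762.

Step 4 — take square root: d = √(0.4762) ≈ 0.6901.

d(x, mu) = √(0.4762) ≈ 0.6901


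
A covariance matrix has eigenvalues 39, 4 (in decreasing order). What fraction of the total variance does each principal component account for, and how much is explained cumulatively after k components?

Step 1 — total variance = trace(Sigma) = Σ λ_i = 39 + 4 = 43.

Step 2 — fraction explained by component i = λ_i / Σ λ:
  PC1: 39/43 = 0.907
  PC2: 4/43 = 0.093

Step 3 — cumulative fraction after k components = (λ_1 + ... + λ_k) / Σ λ:
  k = 1: 39/43 = 0.907
  k = 2: (39 + 4)/43 = 43/43 = 1

Summary (fraction, with percent):

explained: PC1 0.907 (90.7%), PC2 0.093 (9.3%);  cumulative: 0.907, 1


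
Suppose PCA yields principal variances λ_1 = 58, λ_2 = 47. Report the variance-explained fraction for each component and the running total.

Step 1 — total variance = trace(Sigma) = Σ λ_i = 58 + 47 = 105.

Step 2 — fraction explained by component i = λ_i / Σ λ:
  PC1: 58/105 = 0.5524
  PC2: 47/105 = 0.4476

Step 3 — cumulative fraction after k components = (λ_1 + ... + λ_k) / Σ λ:
  k = 1: 58/105 = 0.5524
  k = 2: (58 + 47)/105 = 105/105 = 1

Summary (fraction, with percent):

explained: PC1 0.5524 (55.24%), PC2 0.4476 (44.76%);  cumulative: 0.5524, 1


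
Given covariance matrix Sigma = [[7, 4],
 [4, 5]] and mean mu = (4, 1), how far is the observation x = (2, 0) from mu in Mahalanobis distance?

Step 1 — centre the observation: (x - mu) = (-2, -1).

Step 2 — invert Sigma. det(Sigma) = 7·5 - (4)² = 19.
  Sigma^{-1} = (1/det) · [[d, -b], [-b, a]] = [[0.2632, -0.2105],
 [-0.2105, 0.3684]].

Step 3 — form the quadratic (x - mu)^T · Sigma^{-1} · (x - mu):
  Sigma^{-1} · (x - mu) = (-0.3158, 0.0526).
  (x - mu)^T · [Sigma^{-1} · (x - mu)] = (-2)·(-0.3158) + (-1)·(0.0526) = 0.5789.

Step 4 — take square root: d = √(0.5789) ≈ 0.7609.

d(x, mu) = √(0.5789) ≈ 0.7609


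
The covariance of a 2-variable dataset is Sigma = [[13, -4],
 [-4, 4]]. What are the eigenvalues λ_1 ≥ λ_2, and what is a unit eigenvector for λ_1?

Step 1 — characteristic polynomial of 2×2 Sigma:
  det(Sigma - λI) = λ² - trace · λ + det = 0.
  trace = 13 + 4 = 17, det = 13·4 - (-4)² = 36.
Step 2 — discriminant:
  Δ = trace² - 4·det = 289 - 144 = 145.
Step 3 — eigenvalues:
  λ = (trace ± √Δ)/2 = (17 ± 12.0416)/2,
  λ_1 = 14.5208,  λ_2 = 2.4792.

Step 4 — unit eigenvector for λ_1: solve (Sigma - λ_1 I)v = 0. First row:
  (13 - 14.5208)·v_x + (-4)·v_y = 0, i.e. (-1.5208)·v_x + (-4)·v_y = 0,
  so v ∝ (b, λ_1 - a) = (-4, 1.5208); multiply by -1 so the first entry is positive: u = (4, -1.5208).
  ||u|| = √((4)² + (-1.5208)²) = √(18.3128) ≈ 4.2793,
  v_1 = u/||u|| ≈ (0.9347, -0.3554) (||v_1|| = 1).

λ_1 = 14.5208,  λ_2 = 2.4792;  v_1 ≈ (0.9347, -0.3554)


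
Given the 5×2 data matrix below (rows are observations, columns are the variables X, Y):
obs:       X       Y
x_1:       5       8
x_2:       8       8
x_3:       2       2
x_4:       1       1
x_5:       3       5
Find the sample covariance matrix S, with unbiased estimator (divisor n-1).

Step 1 — column means:
  mean(X) = (5 + 8 + 2 + 1 + 3) / 5 = 19/5 = 3.8
  mean(Y) = (8 + 8 + 2 + 1 + 5) / 5 = 24/5 = 4.8

Step 2 — sample covariance S[i,j] = (1/(n-1)) · Σ_k (x_{k,i} - mean_i) · (x_{k,j} - mean_j), with n-1 = 4.
  S[X,X] = ((1.2)·(1.2) + (4.2)·(4.2) + (-1.8)·(-1.8) + (-2.8)·(-2.8) + (-0.8)·(-0.8)) / 4 = 30.8/4 = 7.7
  S[X,Y] = ((1.2)·(3.2) + (4.2)·(3.2) + (-1.8)·(-2.8) + (-2.8)·(-3.8) + (-0.8)·(0.2)) / 4 = 32.8/4 = 8.2
  S[Y,Y] = ((3.2)·(3.2) + (3.2)·(3.2) + (-2.8)·(-2.8) + (-3.8)·(-3.8) + (0.2)·(0.2)) / 4 = 42.8/4 = 10.7

S is symmetric (S[j,i] = S[i,j]). Assembling:

S = [[7.7, 8.2],
 [8.2, 10.7]]


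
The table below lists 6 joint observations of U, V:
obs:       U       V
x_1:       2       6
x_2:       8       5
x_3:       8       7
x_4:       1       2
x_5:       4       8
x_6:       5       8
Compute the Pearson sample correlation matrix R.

Step 1 — column means:
  mean(U) = (2 + 8 + 8 + 1 + 4 + 5) / 6 = 28/6 = 4.6667
  mean(V) = (6 + 5 + 7 + 2 + 8 + 8) / 6 = 36/6 = 6

Step 2 — sample variances and covariances s[i,j] = (1/(n-1)) · Σ_k (x_{k,i} - mean_i) · (x_{k,j} - mean_j), with n-1 = 5:
  s[U,U] = ((-2.6667)·(-2.6667) + (3.3333)·(3.3333) + (3.3333)·(3.3333) + (-3.6667)·(-3.6667) + (-0.6667)·(-0.6667) + (0.3333)·(0.3333)) / 5 = 43.3333/5 = 8.6667
  s[U,V] = ((-2.6667)·(0) + (3.3333)·(-1) + (3.3333)·(1) + (-3.6667)·(-4) + (-0.6667)·(2) + (0.3333)·(2)) / 5 = 14/5 = 2.8
  s[V,V] = ((0)·(0) + (-1)·(-1) + (1)·(1) + (-4)·(-4) + (2)·(2) + (2)·(2)) / 5 = 26/5 = 5.2
  Sample standard deviations s_i = √(s[i,i]):
  s(U) = √(8.6667) = 2.9439
  s(V) = √(5.2) = 2.2804

Step 3 — r_{ij} = s_{ij} / (s_i · s_j):
  r[U,U] = 1 (diagonal).
  r[U,V] = 2.8 / (2.9439 · 2.2804) = 2.8 / 6.7132 = 0.4171
  r[V,V] = 1 (diagonal).

R is symmetric with unit diagonal. Assembling:

R = [[1, 0.4171],
 [0.4171, 1]]


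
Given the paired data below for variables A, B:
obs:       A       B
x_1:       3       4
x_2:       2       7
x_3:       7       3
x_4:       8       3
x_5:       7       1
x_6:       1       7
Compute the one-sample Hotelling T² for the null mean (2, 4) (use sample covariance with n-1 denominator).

Step 1 — sample mean vector:
  mean(A) = (3 + 2 + 7 + 8 + 7 + 1) / 6 = 28/6 = 4.6667
  mean(B) = (4 + 7 + 3 + 3 + 1 + 7) / 6 = 25/6 = 4.1667
  x̄ = (4.6667, 4.1667),  deviation x̄ - mu_0 = (4.6667, 4.1667) - (2, 4) = (2.6667, 0.1667).

Step 2 — sample covariance matrix, S[i,j] = (1/(n-1)) · Σ_k (x_{k,i} - mean_i) · (x_{k,j} - mean_j), divisor n-1 = 5:
  S[A,A] = ((-1.6667)·(-1.6667) + (-2.6667)·(-2.6667) + (2.3333)·(2.3333) + (3.3333)·(3.3333) + (2.3333)·(2.3333) + (-3.6667)·(-3.6667)) / 5 = 45.3333/5 = 9.0667
  S[A,B] = ((-1.6667)·(-0.1667) + (-2.6667)·(2.8333) + (2.3333)·(-1.1667) + (3.3333)·(-1.1667) + (2.3333)·(-3.1667) + (-3.6667)·(2.8333)) / 5 = -31.6667/5 = -6.3333
  S[B,B] = ((-0.1667)·(-0.1667) + (2.8333)·(2.8333) + (-1.1667)·(-1.1667) + (-1.1667)·(-1.1667) + (-3.1667)·(-3.1667) + (2.8333)·(2.8333)) / 5 = 28.8333/5 = 5.7667
  S = [[9.0667, -6.3333],
 [-6.3333, 5.7667]].

Step 3 — invert S. det(S) = 9.0667·5.7667 - (-6.3333)² = 12.1733.
  S^{-1} = (1/det) · [[d, -b], [-b, a]] = [[0.4737, 0.5203],
 [0.5203, 0.7448]].

Step 4 — quadratic form (x̄ - mu_0)^T · S^{-1} · (x̄ - mu_0):
  S^{-1} · (x̄ - mu_0) = (1.3499, 1.5115),
  (x̄ - mu_0)^T · [...] = (2.6667)·(1.3499) + (0.1667)·(1.5115) = 3.8518.

Step 5 — scale by n: T² = 6 · 3.8518 = 23.1106.

T² ≈ 23.1106


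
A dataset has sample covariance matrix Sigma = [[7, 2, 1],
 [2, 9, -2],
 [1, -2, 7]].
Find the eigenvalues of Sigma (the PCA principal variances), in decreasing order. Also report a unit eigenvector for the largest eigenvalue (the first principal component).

Step 1 — characteristic polynomial p(λ) = det(λI - Sigma) = λ³ - tr·λ² + c_1·λ - det, where tr = trace, c_1 = sum of the principal 2×2 minors, det = det(Sigma):
  tr = 7 + 9 + 7 = 23,
  c_1 = (7·9 - (2)²) + (7·7 - (1)²) + (9·7 - (-2)²) = 59 + 48 + 59 = 166,
  det = 7·(9·7 - (-2)²) - (2)·((2)·7 - (-2)·(1)) + (1)·((2)·(-2) - 9·(1)) = 7·(59) - (2)·(16) + (1)·(-13) = 368.
  So p(λ) = λ³ - 23λ² + 166λ - 368.
Step 2 — look for an integer root (rational root theorem: any rational root is an integer divisor of 368). Testing λ = 8:
  p(8) = 512 - 1472 + 1328 - 368 = 0  ✓
  Dividing out (λ - 8): p(λ) = (λ - 8)(λ² - 15λ + 46).
Step 3 — remaining eigenvalues from the quadratic λ² - 15λ + 46 = 0:
  Δ = 15² - 4·46 = 225 - 184 = 41,  λ = (15 ± √41)/2 = (15 ± 6.4031)/2 ≈ 10.7016 or 4.2984.
  Sorted: λ_1 = 10.7016,  λ_2 = 8,  λ_3 = 4.2984  (check: sum = 23 = tr ✓).

Step 4 — unit eigenvector for λ_1 ≈ 10.7016: v spans the null space of (Sigma - λ_1 I), whose rows are
  r_1 = (-3.7016, 2, 1),  r_2 = (2, -1.7016, -2),  r_3 = (1, -2, -3.7016).
  v is orthogonal to every row, so take v ∝ r_1 × r_2 = ((2)·(-2) - (1)·(-1.7016), (1)·(2) - (-3.7016)·(-2), (-3.7016)·(-1.7016) - (2)·(2)) ≈ (-2.2984, -5.4031, 2.2984).
  Rescale (multiply by -1 so the first nonzero entry is positive): u = (2.2984, 5.4031, -2.2984).
  ||u|| = √((2.2984)² + (5.4031)² + (-2.2984)²) = √(39.7594) ≈ 6.3055,  v_1 = u/||u|| ≈ (0.3645, 0.8569, -0.3645) (||v_1|| = 1).

λ_1 = 10.7016,  λ_2 = 8,  λ_3 = 4.2984;  v_1 ≈ (0.3645, 0.8569, -0.3645)


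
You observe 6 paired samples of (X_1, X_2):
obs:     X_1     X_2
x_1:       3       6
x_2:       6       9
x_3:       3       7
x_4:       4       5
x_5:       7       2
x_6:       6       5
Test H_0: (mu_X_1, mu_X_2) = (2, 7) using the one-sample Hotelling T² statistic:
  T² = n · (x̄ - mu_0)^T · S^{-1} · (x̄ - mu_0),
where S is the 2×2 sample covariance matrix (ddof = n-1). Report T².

Step 1 — sample mean vector:
  mean(X_1) = (3 + 6 + 3 + 4 + 7 + 6) / 6 = 29/6 = 4.8333
  mean(X_2) = (6 + 9 + 7 + 5 + 2 + 5) / 6 = 34/6 = 5.6667
  x̄ = (4.8333, 5.6667),  deviation x̄ - mu_0 = (4.8333, 5.6667) - (2, 7) = (2.8333, -1.3333).

Step 2 — sample covariance matrix, S[i,j] = (1/(n-1)) · Σ_k (x_{k,i} - mean_i) · (x_{k,j} - mean_j), divisor n-1 = 5:
  S[X_1,X_1] = ((-1.8333)·(-1.8333) + (1.1667)·(1.1667) + (-1.8333)·(-1.8333) + (-0.8333)·(-0.8333) + (2.1667)·(2.1667) + (1.1667)·(1.1667)) / 5 = 14.8333/5 = 2.9667
  S[X_1,X_2] = ((-1.8333)·(0.3333) + (1.1667)·(3.3333) + (-1.8333)·(1.3333) + (-0.8333)·(-0.6667) + (2.1667)·(-3.6667) + (1.1667)·(-0.6667)) / 5 = -7.3333/5 = -1.4667
  S[X_2,X_2] = ((0.3333)·(0.3333) + (3.3333)·(3.3333) + (1.3333)·(1.3333) + (-0.6667)·(-0.6667) + (-3.6667)·(-3.6667) + (-0.6667)·(-0.6667)) / 5 = 27.3333/5 = 5.4667
  S = [[2.9667, -1.4667],
 [-1.4667, 5.4667]].

Step 3 — invert S. det(S) = 2.9667·5.4667 - (-1.4667)² = 14.0667.
  S^{-1} = (1/det) · [[d, -b], [-b, a]] = [[0.3886, 0.1043],
 [0.1043, 0.2109]].

Step 4 — quadratic form (x̄ - mu_0)^T · S^{-1} · (x̄ - mu_0):
  S^{-1} · (x̄ - mu_0) = (0.9621, 0.0142),
  (x̄ - mu_0)^T · [...] = (2.8333)·(0.9621) + (-1.3333)·(0.0142) = 2.707.

Step 5 — scale by n: T² = 6 · 2.707 = 16.2417.

T² ≈ 16.2417


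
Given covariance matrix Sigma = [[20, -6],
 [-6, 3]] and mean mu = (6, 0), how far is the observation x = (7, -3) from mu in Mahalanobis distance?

Step 1 — centre the observation: (x - mu) = (1, -3).

Step 2 — invert Sigma. det(Sigma) = 20·3 - (-6)² = 24.
  Sigma^{-1} = (1/det) · [[d, -b], [-b, a]] = [[0.125, 0.25],
 [0.25, 0.8333]].

Step 3 — form the quadratic (x - mu)^T · Sigma^{-1} · (x - mu):
  Sigma^{-1} · (x - mu) = (-0.625, -2.25).
  (x - mu)^T · [Sigma^{-1} · (x - mu)] = (1)·(-0.625) + (-3)·(-2.25) = 6.125.

Step 4 — take square root: d = √(6.125) ≈ 2.4749.

d(x, mu) = √(6.125) ≈ 2.4749


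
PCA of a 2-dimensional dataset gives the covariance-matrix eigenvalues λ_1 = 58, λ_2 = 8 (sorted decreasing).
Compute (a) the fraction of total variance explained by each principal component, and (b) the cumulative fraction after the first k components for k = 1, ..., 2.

Step 1 — total variance = trace(Sigma) = Σ λ_i = 58 + 8 = 66.

Step 2 — fraction explained by component i = λ_i / Σ λ:
  PC1: 58/66 = 0.8788
  PC2: 8/66 = 0.1212

Step 3 — cumulative fraction after k components = (λ_1 + ... + λ_k) / Σ λ:
  k = 1: 58/66 = 0.8788
  k = 2: (58 + 8)/66 = 66/66 = 1

Summary (fraction, with percent):

explained: PC1 0.8788 (87.88%), PC2 0.1212 (12.12%);  cumulative: 0.8788, 1


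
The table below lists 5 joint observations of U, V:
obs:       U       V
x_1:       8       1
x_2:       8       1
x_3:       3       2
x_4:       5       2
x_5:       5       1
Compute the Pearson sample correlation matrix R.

Step 1 — column means:
  mean(U) = (8 + 8 + 3 + 5 + 5) / 5 = 29/5 = 5.8
  mean(V) = (1 + 1 + 2 + 2 + 1) / 5 = 7/5 = 1.4

Step 2 — sample variances and covariances s[i,j] = (1/(n-1)) · Σ_k (x_{k,i} - mean_i) · (x_{k,j} - mean_j), with n-1 = 4:
  s[U,U] = ((2.2)·(2.2) + (2.2)·(2.2) + (-2.8)·(-2.8) + (-0.8)·(-0.8) + (-0.8)·(-0.8)) / 4 = 18.8/4 = 4.7
  s[U,V] = ((2.2)·(-0.4) + (2.2)·(-0.4) + (-2.8)·(0.6) + (-0.8)·(0.6) + (-0.8)·(-0.4)) / 4 = -3.6/4 = -0.9
  s[V,V] = ((-0.4)·(-0.4) + (-0.4)·(-0.4) + (0.6)·(0.6) + (0.6)·(0.6) + (-0.4)·(-0.4)) / 4 = 1.2/4 = 0.3
  Sample standard deviations s_i = √(s[i,i]):
  s(U) = √(4.7) = 2.1679
  s(V) = √(0.3) = 0.5477

Step 3 — r_{ij} = s_{ij} / (s_i · s_j):
  r[U,U] = 1 (diagonal).
  r[U,V] = -0.9 / (2.1679 · 0.5477) = -0.9 / 1.1874 = -0.7579
  r[V,V] = 1 (diagonal).

R is symmetric with unit diagonal. Assembling:

R = [[1, -0.7579],
 [-0.7579, 1]]


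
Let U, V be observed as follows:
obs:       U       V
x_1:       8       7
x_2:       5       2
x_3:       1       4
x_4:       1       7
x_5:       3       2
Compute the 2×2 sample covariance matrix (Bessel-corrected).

Step 1 — column means:
  mean(U) = (8 + 5 + 1 + 1 + 3) / 5 = 18/5 = 3.6
  mean(V) = (7 + 2 + 4 + 7 + 2) / 5 = 22/5 = 4.4

Step 2 — sample covariance S[i,j] = (1/(n-1)) · Σ_k (x_{k,i} - mean_i) · (x_{k,j} - mean_j), with n-1 = 4.
  S[U,U] = ((4.4)·(4.4) + (1.4)·(1.4) + (-2.6)·(-2.6) + (-2.6)·(-2.6) + (-0.6)·(-0.6)) / 4 = 35.2/4 = 8.8
  S[U,V] = ((4.4)·(2.6) + (1.4)·(-2.4) + (-2.6)·(-0.4) + (-2.6)·(2.6) + (-0.6)·(-2.4)) / 4 = 3.8/4 = 0.95
  S[V,V] = ((2.6)·(2.6) + (-2.4)·(-2.4) + (-0.4)·(-0.4) + (2.6)·(2.6) + (-2.4)·(-2.4)) / 4 = 25.2/4 = 6.3

S is symmetric (S[j,i] = S[i,j]). Assembling:

S = [[8.8, 0.95],
 [0.95, 6.3]]


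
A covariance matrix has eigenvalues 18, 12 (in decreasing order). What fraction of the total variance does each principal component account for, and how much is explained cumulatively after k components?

Step 1 — total variance = trace(Sigma) = Σ λ_i = 18 + 12 = 30.

Step 2 — fraction explained by component i = λ_i / Σ λ:
  PC1: 18/30 = 0.6
  PC2: 12/30 = 0.4

Step 3 — cumulative fraction after k components = (λ_1 + ... + λ_k) / Σ λ:
  k = 1: 18/30 = 0.6
  k = 2: (18 + 12)/30 = 30/30 = 1

Summary (fraction, with percent):

explained: PC1 0.6 (60%), PC2 0.4 (40%);  cumulative: 0.6, 1


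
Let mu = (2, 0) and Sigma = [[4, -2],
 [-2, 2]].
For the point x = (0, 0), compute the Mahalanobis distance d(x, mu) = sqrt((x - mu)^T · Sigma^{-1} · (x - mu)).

Step 1 — centre the observation: (x - mu) = (-2, 0).

Step 2 — invert Sigma. det(Sigma) = 4·2 - (-2)² = 4.
  Sigma^{-1} = (1/det) · [[d, -b], [-b, a]] = [[0.5, 0.5],
 [0.5, 1]].

Step 3 — form the quadratic (x - mu)^T · Sigma^{-1} · (x - mu):
  Sigma^{-1} · (x - mu) = (-1, -1).
  (x - mu)^T · [Sigma^{-1} · (x - mu)] = (-2)·(-1) + (0)·(-1) = 2.

Step 4 — take square root: d = √(2) ≈ 1.4142.

d(x, mu) = √(2) ≈ 1.4142


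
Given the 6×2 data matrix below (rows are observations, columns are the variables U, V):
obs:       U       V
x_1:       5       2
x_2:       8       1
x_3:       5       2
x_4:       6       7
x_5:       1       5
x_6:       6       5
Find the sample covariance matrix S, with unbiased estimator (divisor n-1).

Step 1 — column means:
  mean(U) = (5 + 8 + 5 + 6 + 1 + 6) / 6 = 31/6 = 5.1667
  mean(V) = (2 + 1 + 2 + 7 + 5 + 5) / 6 = 22/6 = 3.6667

Step 2 — sample covariance S[i,j] = (1/(n-1)) · Σ_k (x_{k,i} - mean_i) · (x_{k,j} - mean_j), with n-1 = 5.
  S[U,U] = ((-0.1667)·(-0.1667) + (2.8333)·(2.8333) + (-0.1667)·(-0.1667) + (0.8333)·(0.8333) + (-4.1667)·(-4.1667) + (0.8333)·(0.8333)) / 5 = 26.8333/5 = 5.3667
  S[U,V] = ((-0.1667)·(-1.6667) + (2.8333)·(-2.6667) + (-0.1667)·(-1.6667) + (0.8333)·(3.3333) + (-4.1667)·(1.3333) + (0.8333)·(1.3333)) / 5 = -8.6667/5 = -1.7333
  S[V,V] = ((-1.6667)·(-1.6667) + (-2.6667)·(-2.6667) + (-1.6667)·(-1.6667) + (3.3333)·(3.3333) + (1.3333)·(1.3333) + (1.3333)·(1.3333)) / 5 = 27.3333/5 = 5.4667

S is symmetric (S[j,i] = S[i,j]). Assembling:

S = [[5.3667, -1.7333],
 [-1.7333, 5.4667]]


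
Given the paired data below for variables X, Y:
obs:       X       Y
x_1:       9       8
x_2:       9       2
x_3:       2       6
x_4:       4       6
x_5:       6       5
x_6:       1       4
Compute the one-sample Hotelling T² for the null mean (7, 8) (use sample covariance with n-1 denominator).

Step 1 — sample mean vector:
  mean(X) = (9 + 9 + 2 + 4 + 6 + 1) / 6 = 31/6 = 5.1667
  mean(Y) = (8 + 2 + 6 + 6 + 5 + 4) / 6 = 31/6 = 5.1667
  x̄ = (5.1667, 5.1667),  deviation x̄ - mu_0 = (5.1667, 5.1667) - (7, 8) = (-1.8333, -2.8333).

Step 2 — sample covariance matrix, S[i,j] = (1/(n-1)) · Σ_k (x_{k,i} - mean_i) · (x_{k,j} - mean_j), divisor n-1 = 5:
  S[X,X] = ((3.8333)·(3.8333) + (3.8333)·(3.8333) + (-3.1667)·(-3.1667) + (-1.1667)·(-1.1667) + (0.8333)·(0.8333) + (-4.1667)·(-4.1667)) / 5 = 58.8333/5 = 11.7667
  S[X,Y] = ((3.8333)·(2.8333) + (3.8333)·(-3.1667) + (-3.1667)·(0.8333) + (-1.1667)·(0.8333) + (0.8333)·(-0.1667) + (-4.1667)·(-1.1667)) / 5 = -0.1667/5 = -0.0333
  S[Y,Y] = ((2.8333)·(2.8333) + (-3.1667)·(-3.1667) + (0.8333)·(0.8333) + (0.8333)·(0.8333) + (-0.1667)·(-0.1667) + (-1.1667)·(-1.1667)) / 5 = 20.8333/5 = 4.1667
  S = [[11.7667, -0.0333],
 [-0.0333, 4.1667]].

Step 3 — invert S. det(S) = 11.7667·4.1667 - (-0.0333)² = 49.0267.
  S^{-1} = (1/det) · [[d, -b], [-b, a]] = [[0.085, 0.0007],
 [0.0007, 0.24]].

Step 4 — quadratic form (x̄ - mu_0)^T · S^{-1} · (x̄ - mu_0):
  S^{-1} · (x̄ - mu_0) = (-0.1577, -0.6813),
  (x̄ - mu_0)^T · [...] = (-1.8333)·(-0.1577) + (-2.8333)·(-0.6813) = 2.2194.

Step 5 — scale by n: T² = 6 · 2.2194 = 13.3166.

T² ≈ 13.3166


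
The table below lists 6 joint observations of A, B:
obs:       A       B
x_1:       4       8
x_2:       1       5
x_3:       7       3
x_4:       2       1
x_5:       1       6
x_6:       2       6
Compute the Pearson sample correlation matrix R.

Step 1 — column means:
  mean(A) = (4 + 1 + 7 + 2 + 1 + 2) / 6 = 17/6 = 2.8333
  mean(B) = (8 + 5 + 3 + 1 + 6 + 6) / 6 = 29/6 = 4.8333

Step 2 — sample variances and covariances s[i,j] = (1/(n-1)) · Σ_k (x_{k,i} - mean_i) · (x_{k,j} - mean_j), with n-1 = 5:
  s[A,A] = ((1.1667)·(1.1667) + (-1.8333)·(-1.8333) + (4.1667)·(4.1667) + (-0.8333)·(-0.8333) + (-1.8333)·(-1.8333) + (-0.8333)·(-0.8333)) / 5 = 26.8333/5 = 5.3667
  s[A,B] = ((1.1667)·(3.1667) + (-1.8333)·(0.1667) + (4.1667)·(-1.8333) + (-0.8333)·(-3.8333) + (-1.8333)·(1.1667) + (-0.8333)·(1.1667)) / 5 = -4.1667/5 = -0.8333
  s[B,B] = ((3.1667)·(3.1667) + (0.1667)·(0.1667) + (-1.8333)·(-1.8333) + (-3.8333)·(-3.8333) + (1.1667)·(1.1667) + (1.1667)·(1.1667)) / 5 = 30.8333/5 = 6.1667
  Sample standard deviations s_i = √(s[i,i]):
  s(A) = √(5.3667) = 2.3166
  s(B) = √(6.1667) = 2.4833

Step 3 — r_{ij} = s_{ij} / (s_i · s_j):
  r[A,A] = 1 (diagonal).
  r[A,B] = -0.8333 / (2.3166 · 2.4833) = -0.8333 / 5.7528 = -0.1449
  r[B,B] = 1 (diagonal).

R is symmetric with unit diagonal. Assembling:

R = [[1, -0.1449],
 [-0.1449, 1]]


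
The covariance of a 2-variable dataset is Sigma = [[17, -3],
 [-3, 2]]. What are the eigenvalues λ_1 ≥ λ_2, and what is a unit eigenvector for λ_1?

Step 1 — characteristic polynomial of 2×2 Sigma:
  det(Sigma - λI) = λ² - trace · λ + det = 0.
  trace = 17 + 2 = 19, det = 17·2 - (-3)² = 25.
Step 2 — discriminant:
  Δ = trace² - 4·det = 361 - 100 = 261.
Step 3 — eigenvalues:
  λ = (trace ± √Δ)/2 = (19 ± 16.1555)/2,
  λ_1 = 17.5777,  λ_2 = 1.4223.

Step 4 — unit eigenvector for λ_1: solve (Sigma - λ_1 I)v = 0. First row:
  (17 - 17.5777)·v_x + (-3)·v_y = 0, i.e. (-0.5777)·v_x + (-3)·v_y = 0,
  so v ∝ (b, λ_1 - a) = (-3, 0.5777); multiply by -1 so the first entry is positive: u = (3, -0.5777).
  ||u|| = √((3)² + (-0.5777)²) = √(9.3338) ≈ 3.0551,
  v_1 = u/||u|| ≈ (0.982, -0.1891) (||v_1|| = 1).

λ_1 = 17.5777,  λ_2 = 1.4223;  v_1 ≈ (0.982, -0.1891)


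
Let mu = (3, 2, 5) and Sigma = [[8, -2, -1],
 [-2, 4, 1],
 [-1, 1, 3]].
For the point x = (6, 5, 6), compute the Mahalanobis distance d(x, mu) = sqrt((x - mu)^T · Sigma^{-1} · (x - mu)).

Step 1 — centre the observation: (x - mu) = (3, 3, 1).

Step 2 — invert Sigma (cofactor / det for 3×3, or solve directly):
  Sigma^{-1} = [[0.1447, 0.0658, 0.0263],
 [0.0658, 0.3026, -0.0789],
 [0.0263, -0.0789, 0.3684]].

Step 3 — form the quadratic (x - mu)^T · Sigma^{-1} · (x - mu):
  Sigma^{-1} · (x - mu) = (0.6579, 1.0263, 0.2105).
  (x - mu)^T · [Sigma^{-1} · (x - mu)] = (3)·(0.6579) + (3)·(1.0263) + (1)·(0.2105) = 5.2632.

Step 4 — take square root: d = √(5.2632) ≈ 2.2942.

d(x, mu) = √(5.2632) ≈ 2.2942


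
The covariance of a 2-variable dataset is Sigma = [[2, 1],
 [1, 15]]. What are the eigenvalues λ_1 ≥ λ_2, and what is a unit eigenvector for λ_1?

Step 1 — characteristic polynomial of 2×2 Sigma:
  det(Sigma - λI) = λ² - trace · λ + det = 0.
  trace = 2 + 15 = 17, det = 2·15 - (1)² = 29.
Step 2 — discriminant:
  Δ = trace² - 4·det = 289 - 116 = 173.
Step 3 — eigenvalues:
  λ = (trace ± √Δ)/2 = (17 ± 13.1529)/2,
  λ_1 = 15.0765,  λ_2 = 1.9235.

Step 4 — unit eigenvector for λ_1: solve (Sigma - λ_1 I)v = 0. First row:
  (2 - 15.0765)·v_x + (1)·v_y = 0, i.e. (-13.0765)·v_x + (1)·v_y = 0,
  so v ∝ (b, λ_1 - a) = (1, 13.0765) = u.
  ||u|| = √((1)² + (13.0765)²) = √(171.9942) ≈ 13.1147,
  v_1 = u/||u|| ≈ (0.0763, 0.9971) (||v_1|| = 1).

λ_1 = 15.0765,  λ_2 = 1.9235;  v_1 ≈ (0.0763, 0.9971)


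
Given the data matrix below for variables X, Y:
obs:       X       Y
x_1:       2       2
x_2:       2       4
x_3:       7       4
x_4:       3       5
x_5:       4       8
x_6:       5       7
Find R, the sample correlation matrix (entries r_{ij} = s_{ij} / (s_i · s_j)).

Step 1 — column means:
  mean(X) = (2 + 2 + 7 + 3 + 4 + 5) / 6 = 23/6 = 3.8333
  mean(Y) = (2 + 4 + 4 + 5 + 8 + 7) / 6 = 30/6 = 5

Step 2 — sample variances and covariances s[i,j] = (1/(n-1)) · Σ_k (x_{k,i} - mean_i) · (x_{k,j} - mean_j), with n-1 = 5:
  s[X,X] = ((-1.8333)·(-1.8333) + (-1.8333)·(-1.8333) + (3.1667)·(3.1667) + (-0.8333)·(-0.8333) + (0.1667)·(0.1667) + (1.1667)·(1.1667)) / 5 = 18.8333/5 = 3.7667
  s[X,Y] = ((-1.8333)·(-3) + (-1.8333)·(-1) + (3.1667)·(-1) + (-0.8333)·(0) + (0.1667)·(3) + (1.1667)·(2)) / 5 = 7/5 = 1.4
  s[Y,Y] = ((-3)·(-3) + (-1)·(-1) + (-1)·(-1) + (0)·(0) + (3)·(3) + (2)·(2)) / 5 = 24/5 = 4.8
  Sample standard deviations s_i = √(s[i,i]):
  s(X) = √(3.7667) = 1.9408
  s(Y) = √(4.8) = 2.1909

Step 3 — r_{ij} = s_{ij} / (s_i · s_j):
  r[X,X] = 1 (diagonal).
  r[X,Y] = 1.4 / (1.9408 · 2.1909) = 1.4 / 4.2521 = 0.3293
  r[Y,Y] = 1 (diagonal).

R is symmetric with unit diagonal. Assembling:

R = [[1, 0.3293],
 [0.3293, 1]]


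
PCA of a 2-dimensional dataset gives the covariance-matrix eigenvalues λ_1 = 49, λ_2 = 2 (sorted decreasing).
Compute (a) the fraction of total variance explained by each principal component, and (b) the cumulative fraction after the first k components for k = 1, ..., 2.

Step 1 — total variance = trace(Sigma) = Σ λ_i = 49 + 2 = 51.

Step 2 — fraction explained by component i = λ_i / Σ λ:
  PC1: 49/51 = 0.9608
  PC2: 2/51 = 0.0392

Step 3 — cumulative fraction after k components = (λ_1 + ... + λ_k) / Σ λ:
  k = 1: 49/51 = 0.9608
  k = 2: (49 + 2)/51 = 51/51 = 1

Summary (fraction, with percent):

explained: PC1 0.9608 (96.08%), PC2 0.0392 (3.92%);  cumulative: 0.9608, 1


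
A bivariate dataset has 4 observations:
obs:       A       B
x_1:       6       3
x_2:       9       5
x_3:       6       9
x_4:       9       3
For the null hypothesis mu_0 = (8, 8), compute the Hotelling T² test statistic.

Step 1 — sample mean vector:
  mean(A) = (6 + 9 + 6 + 9) / 4 = 30/4 = 7.5
  mean(B) = (3 + 5 + 9 + 3) / 4 = 20/4 = 5
  x̄ = (7.5, 5),  deviation x̄ - mu_0 = (7.5, 5) - (8, 8) = (-0.5, -3).

Step 2 — sample covariance matrix, S[i,j] = (1/(n-1)) · Σ_k (x_{k,i} - mean_i) · (x_{k,j} - mean_j), divisor n-1 = 3:
  S[A,A] = ((-1.5)·(-1.5) + (1.5)·(1.5) + (-1.5)·(-1.5) + (1.5)·(1.5)) / 3 = 9/3 = 3
  S[A,B] = ((-1.5)·(-2) + (1.5)·(0) + (-1.5)·(4) + (1.5)·(-2)) / 3 = -6/3 = -2
  S[B,B] = ((-2)·(-2) + (0)·(0) + (4)·(4) + (-2)·(-2)) / 3 = 24/3 = 8
  S = [[3, -2],
 [-2, 8]].

Step 3 — invert S. det(S) = 3·8 - (-2)² = 20.
  S^{-1} = (1/det) · [[d, -b], [-b, a]] = [[0.4, 0.1],
 [0.1, 0.15]].

Step 4 — quadratic form (x̄ - mu_0)^T · S^{-1} · (x̄ - mu_0):
  S^{-1} · (x̄ - mu_0) = (-0.5, -0.5),
  (x̄ - mu_0)^T · [...] = (-0.5)·(-0.5) + (-3)·(-0.5) = 1.75.

Step 5 — scale by n: T² = 4 · 1.75 = 7.

T² ≈ 7


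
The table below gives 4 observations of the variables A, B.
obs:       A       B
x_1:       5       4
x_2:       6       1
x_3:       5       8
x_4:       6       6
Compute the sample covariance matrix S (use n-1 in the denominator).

Step 1 — column means:
  mean(A) = (5 + 6 + 5 + 6) / 4 = 22/4 = 5.5
  mean(B) = (4 + 1 + 8 + 6) / 4 = 19/4 = 4.75

Step 2 — sample covariance S[i,j] = (1/(n-1)) · Σ_k (x_{k,i} - mean_i) · (x_{k,j} - mean_j), with n-1 = 3.
  S[A,A] = ((-0.5)·(-0.5) + (0.5)·(0.5) + (-0.5)·(-0.5) + (0.5)·(0.5)) / 3 = 1/3 = 0.3333
  S[A,B] = ((-0.5)·(-0.75) + (0.5)·(-3.75) + (-0.5)·(3.25) + (0.5)·(1.25)) / 3 = -2.5/3 = -0.8333
  S[B,B] = ((-0.75)·(-0.75) + (-3.75)·(-3.75) + (3.25)·(3.25) + (1.25)·(1.25)) / 3 = 26.75/3 = 8.9167

S is symmetric (S[j,i] = S[i,j]). Assembling:

S = [[0.3333, -0.8333],
 [-0.8333, 8.9167]]


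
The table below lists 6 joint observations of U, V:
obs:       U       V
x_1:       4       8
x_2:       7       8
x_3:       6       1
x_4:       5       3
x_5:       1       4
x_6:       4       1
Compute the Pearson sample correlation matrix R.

Step 1 — column means:
  mean(U) = (4 + 7 + 6 + 5 + 1 + 4) / 6 = 27/6 = 4.5
  mean(V) = (8 + 8 + 1 + 3 + 4 + 1) / 6 = 25/6 = 4.1667

Step 2 — sample variances and covariances s[i,j] = (1/(n-1)) · Σ_k (x_{k,i} - mean_i) · (x_{k,j} - mean_j), with n-1 = 5:
  s[U,U] = ((-0.5)·(-0.5) + (2.5)·(2.5) + (1.5)·(1.5) + (0.5)·(0.5) + (-3.5)·(-3.5) + (-0.5)·(-0.5)) / 5 = 21.5/5 = 4.3
  s[U,V] = ((-0.5)·(3.8333) + (2.5)·(3.8333) + (1.5)·(-3.1667) + (0.5)·(-1.1667) + (-3.5)·(-0.1667) + (-0.5)·(-3.1667)) / 5 = 4.5/5 = 0.9
  s[V,V] = ((3.8333)·(3.8333) + (3.8333)·(3.8333) + (-3.1667)·(-3.1667) + (-1.1667)·(-1.1667) + (-0.1667)·(-0.1667) + (-3.1667)·(-3.1667)) / 5 = 50.8333/5 = 10.1667
  Sample standard deviations s_i = √(s[i,i]):
  s(U) = √(4.3) = 2.0736
  s(V) = √(10.1667) = 3.1885

Step 3 — r_{ij} = s_{ij} / (s_i · s_j):
  r[U,U] = 1 (diagonal).
  r[U,V] = 0.9 / (2.0736 · 3.1885) = 0.9 / 6.6119 = 0.1361
  r[V,V] = 1 (diagonal).

R is symmetric with unit diagonal. Assembling:

R = [[1, 0.1361],
 [0.1361, 1]]


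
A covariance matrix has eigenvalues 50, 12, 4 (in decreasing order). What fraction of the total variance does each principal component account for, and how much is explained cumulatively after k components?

Step 1 — total variance = trace(Sigma) = Σ λ_i = 50 + 12 + 4 = 66.

Step 2 — fraction explained by component i = λ_i / Σ λ:
  PC1: 50/66 = 0.7576
  PC2: 12/66 = 0.1818
  PC3: 4/66 = 0.0606

Step 3 — cumulative fraction after k components = (λ_1 + ... + λ_k) / Σ λ:
  k = 1: 50/66 = 0.7576
  k = 2: (50 + 12)/66 = 62/66 = 0.9394
  k = 3: (50 + 12 + 4)/66 = 66/66 = 1

Summary (fraction, with percent):

explained: PC1 0.7576 (75.76%), PC2 0.1818 (18.18%), PC3 0.0606 (6.06%);  cumulative: 0.7576, 0.9394, 1


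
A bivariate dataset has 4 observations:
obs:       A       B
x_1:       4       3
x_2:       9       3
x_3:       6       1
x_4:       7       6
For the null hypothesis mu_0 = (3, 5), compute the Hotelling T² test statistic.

Step 1 — sample mean vector:
  mean(A) = (4 + 9 + 6 + 7) / 4 = 26/4 = 6.5
  mean(B) = (3 + 3 + 1 + 6) / 4 = 13/4 = 3.25
  x̄ = (6.5, 3.25),  deviation x̄ - mu_0 = (6.5, 3.25) - (3, 5) = (3.5, -1.75).

Step 2 — sample covariance matrix, S[i,j] = (1/(n-1)) · Σ_k (x_{k,i} - mean_i) · (x_{k,j} - mean_j), divisor n-1 = 3:
  S[A,A] = ((-2.5)·(-2.5) + (2.5)·(2.5) + (-0.5)·(-0.5) + (0.5)·(0.5)) / 3 = 13/3 = 4.3333
  S[A,B] = ((-2.5)·(-0.25) + (2.5)·(-0.25) + (-0.5)·(-2.25) + (0.5)·(2.75)) / 3 = 2.5/3 = 0.8333
  S[B,B] = ((-0.25)·(-0.25) + (-0.25)·(-0.25) + (-2.25)·(-2.25) + (2.75)·(2.75)) / 3 = 12.75/3 = 4.25
  S = [[4.3333, 0.8333],
 [0.8333, 4.25]].

Step 3 — invert S. det(S) = 4.3333·4.25 - (0.8333)² = 17.7222.
  S^{-1} = (1/det) · [[d, -b], [-b, a]] = [[0.2398, -0.047],
 [-0.047, 0.2445]].

Step 4 — quadratic form (x̄ - mu_0)^T · S^{-1} · (x̄ - mu_0):
  S^{-1} · (x̄ - mu_0) = (0.9216, -0.5925),
  (x̄ - mu_0)^T · [...] = (3.5)·(0.9216) + (-1.75)·(-0.5925) = 4.2625.

Step 5 — scale by n: T² = 4 · 4.2625 = 17.0502.

T² ≈ 17.0502


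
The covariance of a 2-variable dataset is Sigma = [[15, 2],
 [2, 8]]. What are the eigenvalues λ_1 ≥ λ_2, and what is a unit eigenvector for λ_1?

Step 1 — characteristic polynomial of 2×2 Sigma:
  det(Sigma - λI) = λ² - trace · λ + det = 0.
  trace = 15 + 8 = 23, det = 15·8 - (2)² = 116.
Step 2 — discriminant:
  Δ = trace² - 4·det = 529 - 464 = 65.
Step 3 — eigenvalues:
  λ = (trace ± √Δ)/2 = (23 ± 8.0623)/2,
  λ_1 = 15.5311,  λ_2 = 7.4689.

Step 4 — unit eigenvector for λ_1: solve (Sigma - λ_1 I)v = 0. First row:
  (15 - 15.5311)·v_x + (2)·v_y = 0, i.e. (-0.5311)·v_x + (2)·v_y = 0,
  so v ∝ (b, λ_1 - a) = (2, 0.5311) = u.
  ||u|| = √((2)² + (0.5311)²) = √(4.2821) ≈ 2.0693,
  v_1 = u/||u|| ≈ (0.9665, 0.2567) (||v_1|| = 1).

λ_1 = 15.5311,  λ_2 = 7.4689;  v_1 ≈ (0.9665, 0.2567)
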